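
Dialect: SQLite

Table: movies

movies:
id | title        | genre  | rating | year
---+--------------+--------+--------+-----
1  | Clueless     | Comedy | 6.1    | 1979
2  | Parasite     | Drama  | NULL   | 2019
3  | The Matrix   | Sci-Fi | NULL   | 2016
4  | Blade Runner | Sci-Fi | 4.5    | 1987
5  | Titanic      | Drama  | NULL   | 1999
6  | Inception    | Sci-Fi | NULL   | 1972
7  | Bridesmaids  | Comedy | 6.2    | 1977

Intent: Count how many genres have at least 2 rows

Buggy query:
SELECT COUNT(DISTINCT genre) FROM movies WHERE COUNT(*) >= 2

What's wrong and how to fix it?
Bug: WHERE filters individual rows, not groups, so a group-level COUNT is invalid there

Fix: Group first with HAVING COUNT(*) >= 2, then COUNT the resulting groups

Corrected query:
SELECT COUNT(*) FROM (SELECT genre FROM movies GROUP BY genre HAVING COUNT(*) >= 2)

Result:
COUNT(*)
--------
3       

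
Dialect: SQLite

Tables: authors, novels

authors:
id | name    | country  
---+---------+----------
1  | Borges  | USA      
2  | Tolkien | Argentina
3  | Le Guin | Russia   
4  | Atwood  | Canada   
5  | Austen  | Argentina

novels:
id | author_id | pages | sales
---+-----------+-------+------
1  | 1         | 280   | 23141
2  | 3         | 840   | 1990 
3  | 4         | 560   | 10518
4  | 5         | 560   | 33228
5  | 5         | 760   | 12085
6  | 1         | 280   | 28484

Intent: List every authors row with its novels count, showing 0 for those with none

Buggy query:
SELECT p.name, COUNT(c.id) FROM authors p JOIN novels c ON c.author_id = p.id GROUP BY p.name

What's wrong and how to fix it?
Bug: An inner join excludes parents with zero children

Fix: Use LEFT JOIN so parents without children still appear (COUNT(c.id) gives 0)

Corrected query:
SELECT p.name, COUNT(c.id) FROM authors p LEFT JOIN novels c ON c.author_id = p.id GROUP BY p.name

Result:
name    | COUNT(c.id)
--------+------------
Atwood  | 1          
Austen  | 2          
Borges  | 2          
Le Guin | 1          
Tolkien | 0          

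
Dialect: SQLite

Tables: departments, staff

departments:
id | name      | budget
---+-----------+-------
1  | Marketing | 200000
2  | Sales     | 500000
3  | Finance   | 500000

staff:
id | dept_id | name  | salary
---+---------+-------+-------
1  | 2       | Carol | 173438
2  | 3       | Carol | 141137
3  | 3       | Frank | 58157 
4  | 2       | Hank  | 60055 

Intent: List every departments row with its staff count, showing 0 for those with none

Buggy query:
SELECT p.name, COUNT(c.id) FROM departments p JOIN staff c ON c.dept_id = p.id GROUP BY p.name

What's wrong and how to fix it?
Bug: INNER JOIN drops departments rows that have no matching staff rows

Fix: Switch to LEFT JOIN to retain unmatched parent rows

Corrected query:
SELECT p.name, COUNT(c.id) FROM departments p LEFT JOIN staff c ON c.dept_id = p.id GROUP BY p.name

Result:
name      | COUNT(c.id)
----------+------------
Finance   | 2          
Marketing | 0          
Sales     | 2          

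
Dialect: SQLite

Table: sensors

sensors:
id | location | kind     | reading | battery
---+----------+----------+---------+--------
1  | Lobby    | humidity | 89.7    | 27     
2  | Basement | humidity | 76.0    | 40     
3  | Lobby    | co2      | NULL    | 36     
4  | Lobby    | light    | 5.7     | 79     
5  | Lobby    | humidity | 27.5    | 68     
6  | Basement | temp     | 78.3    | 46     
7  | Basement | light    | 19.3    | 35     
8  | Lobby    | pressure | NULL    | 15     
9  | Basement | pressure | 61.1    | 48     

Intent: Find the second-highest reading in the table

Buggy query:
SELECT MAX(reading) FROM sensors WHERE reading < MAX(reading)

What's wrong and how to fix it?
Bug: The inner MAX is an aggregate inside WHERE, which is not allowed

Fix: Put the inner MAX in a scalar subquery

Corrected query:
SELECT MAX(reading) FROM sensors WHERE reading < (SELECT MAX(reading) FROM sensors)

Result:
MAX(reading)
------------
78.3        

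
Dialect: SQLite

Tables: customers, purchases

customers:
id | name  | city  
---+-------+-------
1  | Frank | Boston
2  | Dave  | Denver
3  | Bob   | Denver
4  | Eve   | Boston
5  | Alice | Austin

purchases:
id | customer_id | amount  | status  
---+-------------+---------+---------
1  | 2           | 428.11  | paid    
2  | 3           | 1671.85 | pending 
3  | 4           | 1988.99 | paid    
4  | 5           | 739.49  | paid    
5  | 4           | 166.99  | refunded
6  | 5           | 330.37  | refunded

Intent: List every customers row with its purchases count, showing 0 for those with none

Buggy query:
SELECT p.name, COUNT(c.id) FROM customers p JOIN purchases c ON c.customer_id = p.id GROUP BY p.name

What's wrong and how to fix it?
Bug: INNER JOIN drops customers rows that have no matching purchases rows

Fix: Use LEFT JOIN so parents without children still appear (COUNT(c.id) gives 0)

Corrected query:
SELECT p.name, COUNT(c.id) FROM customers p LEFT JOIN purchases c ON c.customer_id = p.id GROUP BY p.name

Result:
name  | COUNT(c.id)
------+------------
Alice | 2          
Bob   | 1          
Dave  | 1          
Eve   | 2          
Frank | 0          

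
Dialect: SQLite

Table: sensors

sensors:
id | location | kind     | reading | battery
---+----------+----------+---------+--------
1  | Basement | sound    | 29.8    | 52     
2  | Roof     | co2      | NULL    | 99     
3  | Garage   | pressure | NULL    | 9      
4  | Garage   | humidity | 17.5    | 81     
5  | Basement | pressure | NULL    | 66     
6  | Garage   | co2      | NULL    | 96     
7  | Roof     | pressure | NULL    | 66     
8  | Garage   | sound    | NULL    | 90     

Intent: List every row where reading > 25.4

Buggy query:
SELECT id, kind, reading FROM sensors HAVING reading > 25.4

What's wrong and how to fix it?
Bug: This is a non-aggregate query (no GROUP BY, no aggregates), so in SQLite the HAVING clause is invalid here; a row-level condition belongs in WHERE

Fix: Use WHERE for row-level filtering

Corrected query:
SELECT id, kind, reading FROM sensors WHERE reading > 25.4

Result:
id | kind  | reading
---+-------+--------
1  | sound | 29.8   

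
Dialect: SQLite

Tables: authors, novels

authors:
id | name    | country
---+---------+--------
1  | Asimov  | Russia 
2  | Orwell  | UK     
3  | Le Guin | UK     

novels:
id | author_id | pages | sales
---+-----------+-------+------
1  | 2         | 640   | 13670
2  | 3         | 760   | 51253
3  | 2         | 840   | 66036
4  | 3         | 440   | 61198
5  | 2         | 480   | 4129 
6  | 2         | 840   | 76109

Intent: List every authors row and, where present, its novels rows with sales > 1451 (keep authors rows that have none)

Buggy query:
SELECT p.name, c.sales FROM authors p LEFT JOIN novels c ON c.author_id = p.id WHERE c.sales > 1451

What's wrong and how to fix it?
Bug: A WHERE condition on the right-hand table after LEFT JOIN drops unmatched parents

Fix: Put 'c.sales > 1451' in the JOIN's ON clause instead of WHERE

Corrected query:
SELECT p.name, c.sales FROM authors p LEFT JOIN novels c ON c.author_id = p.id AND c.sales > 1451

Result:
name    | sales
--------+------
Asimov  | NULL 
Orwell  | 4129 
Orwell  | 13670
Orwell  | 66036
Orwell  | 76109
Le Guin | 51253
Le Guin | 61198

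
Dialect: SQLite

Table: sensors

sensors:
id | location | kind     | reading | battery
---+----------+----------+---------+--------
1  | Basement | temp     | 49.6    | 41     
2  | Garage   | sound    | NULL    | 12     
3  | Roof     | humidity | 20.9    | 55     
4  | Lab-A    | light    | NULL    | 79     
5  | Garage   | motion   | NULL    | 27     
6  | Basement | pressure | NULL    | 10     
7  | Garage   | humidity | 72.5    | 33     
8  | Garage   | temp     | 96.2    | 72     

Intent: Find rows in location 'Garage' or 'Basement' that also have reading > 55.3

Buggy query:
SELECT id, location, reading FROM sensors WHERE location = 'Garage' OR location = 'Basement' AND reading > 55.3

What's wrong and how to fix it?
Bug: AND binds tighter than OR, so this parses as location = 'Garage' OR (location = 'Basement' AND reading > 55.3)

Fix: Group the OR with parentheses (or use IN), then AND the threshold

Corrected query:
SELECT id, location, reading FROM sensors WHERE (location = 'Garage' OR location = 'Basement') AND reading > 55.3

Result:
id | location | reading
---+----------+--------
7  | Garage   | 72.5   
8  | Garage   | 96.2   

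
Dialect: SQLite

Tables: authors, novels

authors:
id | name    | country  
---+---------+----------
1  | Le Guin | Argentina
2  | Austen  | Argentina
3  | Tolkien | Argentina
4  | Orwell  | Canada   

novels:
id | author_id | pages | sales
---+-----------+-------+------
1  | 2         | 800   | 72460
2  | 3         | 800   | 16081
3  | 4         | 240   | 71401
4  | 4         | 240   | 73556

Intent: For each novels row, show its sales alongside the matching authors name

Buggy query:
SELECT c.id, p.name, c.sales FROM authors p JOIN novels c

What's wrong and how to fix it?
Bug: Missing join condition: each novels row is matched to all authors rows instead of just its own

Fix: Specify the join condition linking the foreign key to the parent id

Corrected query:
SELECT c.id, p.name, c.sales FROM authors p JOIN novels c ON c.author_id = p.id

Result:
id | name    | sales
---+---------+------
1  | Austen  | 72460
2  | Tolkien | 16081
3  | Orwell  | 71401
4  | Orwell  | 73556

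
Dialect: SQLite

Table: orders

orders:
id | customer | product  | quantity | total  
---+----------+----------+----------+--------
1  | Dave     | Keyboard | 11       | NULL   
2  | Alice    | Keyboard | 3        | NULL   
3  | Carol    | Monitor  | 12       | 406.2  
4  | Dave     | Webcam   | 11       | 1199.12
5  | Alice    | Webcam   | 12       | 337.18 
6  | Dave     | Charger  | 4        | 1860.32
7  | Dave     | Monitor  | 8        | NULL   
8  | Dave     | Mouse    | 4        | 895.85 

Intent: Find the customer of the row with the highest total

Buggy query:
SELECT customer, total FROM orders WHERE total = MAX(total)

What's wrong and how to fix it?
Bug: WHERE is evaluated per row; an aggregate over the whole table isn't defined there

Fix: Wrap MAX in a scalar subquery so WHERE compares against a single value

Corrected query:
SELECT customer, total FROM orders WHERE total = (SELECT MAX(total) FROM orders)

Result:
customer | total  
---------+--------
Dave     | 1860.32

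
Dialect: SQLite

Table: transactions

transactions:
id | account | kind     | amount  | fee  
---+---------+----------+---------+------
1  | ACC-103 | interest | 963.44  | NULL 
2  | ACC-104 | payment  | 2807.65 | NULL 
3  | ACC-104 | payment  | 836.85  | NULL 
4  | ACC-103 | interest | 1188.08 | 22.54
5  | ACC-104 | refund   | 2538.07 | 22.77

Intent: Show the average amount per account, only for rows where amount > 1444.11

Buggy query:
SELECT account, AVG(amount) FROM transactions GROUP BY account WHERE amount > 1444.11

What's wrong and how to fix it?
Bug: Row-level WHERE must come before GROUP BY in the clause order

Fix: Place WHERE between FROM and GROUP BY

Corrected query:
SELECT account, AVG(amount) FROM transactions WHERE amount > 1444.11 GROUP BY account

Result:
account | AVG(amount)
--------+------------
ACC-104 | 2672.86    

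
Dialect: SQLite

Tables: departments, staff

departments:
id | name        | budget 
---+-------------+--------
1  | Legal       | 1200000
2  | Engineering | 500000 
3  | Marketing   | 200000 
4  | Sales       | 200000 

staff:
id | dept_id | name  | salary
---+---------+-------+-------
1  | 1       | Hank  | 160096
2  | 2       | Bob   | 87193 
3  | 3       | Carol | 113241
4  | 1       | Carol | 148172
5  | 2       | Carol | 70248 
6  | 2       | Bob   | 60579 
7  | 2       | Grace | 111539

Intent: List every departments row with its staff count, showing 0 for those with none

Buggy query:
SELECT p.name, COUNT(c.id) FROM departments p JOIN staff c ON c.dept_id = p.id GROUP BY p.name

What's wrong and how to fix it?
Bug: An inner join excludes parents with zero children

Fix: Switch to LEFT JOIN to retain unmatched parent rows

Corrected query:
SELECT p.name, COUNT(c.id) FROM departments p LEFT JOIN staff c ON c.dept_id = p.id GROUP BY p.name

Result:
name        | COUNT(c.id)
------------+------------
Engineering | 4          
Legal       | 2          
Marketing   | 1          
Sales       | 0          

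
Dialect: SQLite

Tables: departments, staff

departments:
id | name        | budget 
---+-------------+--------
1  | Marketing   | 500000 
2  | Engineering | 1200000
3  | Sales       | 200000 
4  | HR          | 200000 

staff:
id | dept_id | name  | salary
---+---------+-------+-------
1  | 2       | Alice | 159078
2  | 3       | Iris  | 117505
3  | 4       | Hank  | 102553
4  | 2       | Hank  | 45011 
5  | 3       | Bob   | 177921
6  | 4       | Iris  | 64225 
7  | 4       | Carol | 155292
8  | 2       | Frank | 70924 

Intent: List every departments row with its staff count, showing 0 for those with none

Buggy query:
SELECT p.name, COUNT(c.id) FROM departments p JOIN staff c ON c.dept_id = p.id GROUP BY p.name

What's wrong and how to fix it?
Bug: An inner join excludes parents with zero children

Fix: Use LEFT JOIN so parents without children still appear (COUNT(c.id) gives 0)

Corrected query:
SELECT p.name, COUNT(c.id) FROM departments p LEFT JOIN staff c ON c.dept_id = p.id GROUP BY p.name

Result:
name        | COUNT(c.id)
------------+------------
Engineering | 3          
HR          | 3          
Marketing   | 0          
Sales       | 2          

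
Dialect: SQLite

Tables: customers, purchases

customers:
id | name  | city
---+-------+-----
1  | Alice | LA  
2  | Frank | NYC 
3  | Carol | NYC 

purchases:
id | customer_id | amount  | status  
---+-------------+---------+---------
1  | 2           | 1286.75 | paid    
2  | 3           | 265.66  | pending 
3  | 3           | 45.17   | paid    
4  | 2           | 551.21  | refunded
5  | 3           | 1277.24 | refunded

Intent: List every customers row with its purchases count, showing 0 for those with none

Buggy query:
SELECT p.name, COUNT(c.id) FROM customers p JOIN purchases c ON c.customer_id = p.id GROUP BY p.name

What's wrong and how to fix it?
Bug: An inner join excludes parents with zero children

Fix: Switch to LEFT JOIN to retain unmatched parent rows

Corrected query:
SELECT p.name, COUNT(c.id) FROM customers p LEFT JOIN purchases c ON c.customer_id = p.id GROUP BY p.name

Result:
name  | COUNT(c.id)
------+------------
Alice | 0          
Carol | 3          
Frank | 2          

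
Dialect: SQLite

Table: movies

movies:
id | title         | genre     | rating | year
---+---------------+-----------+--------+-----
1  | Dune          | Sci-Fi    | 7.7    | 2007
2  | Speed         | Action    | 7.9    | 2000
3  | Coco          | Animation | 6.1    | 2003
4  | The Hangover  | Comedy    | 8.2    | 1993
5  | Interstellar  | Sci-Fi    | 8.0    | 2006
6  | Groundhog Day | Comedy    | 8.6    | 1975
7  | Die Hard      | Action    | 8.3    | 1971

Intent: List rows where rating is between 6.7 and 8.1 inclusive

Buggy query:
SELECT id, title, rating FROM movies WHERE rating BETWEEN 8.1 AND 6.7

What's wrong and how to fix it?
Bug: BETWEEN expects the lower bound first; with 8.1 AND 6.7 the range is empty

Fix: Write BETWEEN 6.7 AND 8.1

Corrected query:
SELECT id, title, rating FROM movies WHERE rating BETWEEN 6.7 AND 8.1

Result:
id | title        | rating
---+--------------+-------
1  | Dune         | 7.7   
2  | Speed        | 7.9   
5  | Interstellar | 8     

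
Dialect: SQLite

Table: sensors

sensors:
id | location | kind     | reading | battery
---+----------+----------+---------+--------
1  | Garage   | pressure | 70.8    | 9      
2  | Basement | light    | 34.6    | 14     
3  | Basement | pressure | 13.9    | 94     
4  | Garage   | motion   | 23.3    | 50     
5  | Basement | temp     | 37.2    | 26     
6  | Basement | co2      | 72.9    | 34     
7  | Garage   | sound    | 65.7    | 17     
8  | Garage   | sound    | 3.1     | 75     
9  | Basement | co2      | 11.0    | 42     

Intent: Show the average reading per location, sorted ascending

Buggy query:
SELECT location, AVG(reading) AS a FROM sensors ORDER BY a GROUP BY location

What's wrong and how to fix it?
Bug: GROUP BY must precede ORDER BY

Fix: Reorder: SELECT … FROM … GROUP BY … ORDER BY …

Corrected query:
SELECT location, AVG(reading) AS a FROM sensors GROUP BY location ORDER BY a

Result:
location | a     
---------+-------
Basement | 33.92 
Garage   | 40.725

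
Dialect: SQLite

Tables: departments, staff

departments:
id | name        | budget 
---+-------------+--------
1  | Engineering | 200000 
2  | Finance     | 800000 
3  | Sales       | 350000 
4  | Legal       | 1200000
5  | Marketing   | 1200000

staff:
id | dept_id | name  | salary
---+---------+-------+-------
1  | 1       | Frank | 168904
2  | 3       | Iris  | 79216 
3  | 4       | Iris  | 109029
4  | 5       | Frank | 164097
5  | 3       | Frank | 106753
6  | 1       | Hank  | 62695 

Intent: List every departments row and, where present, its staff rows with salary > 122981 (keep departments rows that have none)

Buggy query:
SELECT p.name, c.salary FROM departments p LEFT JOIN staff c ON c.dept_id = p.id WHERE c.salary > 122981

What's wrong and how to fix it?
Bug: A WHERE condition on the right-hand table after LEFT JOIN drops unmatched parents

Fix: Put 'c.salary > 122981' in the JOIN's ON clause instead of WHERE

Corrected query:
SELECT p.name, c.salary FROM departments p LEFT JOIN staff c ON c.dept_id = p.id AND c.salary > 122981

Result:
name        | salary
------------+-------
Engineering | 168904
Finance     | NULL  
Sales       | NULL  
Legal       | NULL  
Marketing   | 164097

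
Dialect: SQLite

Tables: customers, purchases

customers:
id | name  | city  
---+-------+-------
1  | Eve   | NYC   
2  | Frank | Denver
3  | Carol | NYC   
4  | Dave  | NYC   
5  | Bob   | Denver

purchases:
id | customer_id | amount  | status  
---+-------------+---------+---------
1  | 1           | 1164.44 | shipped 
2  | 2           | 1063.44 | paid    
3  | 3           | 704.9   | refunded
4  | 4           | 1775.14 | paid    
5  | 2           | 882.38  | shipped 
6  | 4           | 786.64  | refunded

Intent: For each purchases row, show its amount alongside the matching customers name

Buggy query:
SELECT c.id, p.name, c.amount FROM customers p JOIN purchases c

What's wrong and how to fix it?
Bug: JOIN with no ON clause produces a cartesian product; every purchases row pairs with every customers row

Fix: Specify the join condition linking the foreign key to the parent id

Corrected query:
SELECT c.id, p.name, c.amount FROM customers p JOIN purchases c ON c.customer_id = p.id

Result:
id | name  | amount 
---+-------+--------
1  | Eve   | 1164.44
2  | Frank | 1063.44
3  | Carol | 704.9  
4  | Dave  | 1775.14
5  | Frank | 882.38 
6  | Dave  | 786.64 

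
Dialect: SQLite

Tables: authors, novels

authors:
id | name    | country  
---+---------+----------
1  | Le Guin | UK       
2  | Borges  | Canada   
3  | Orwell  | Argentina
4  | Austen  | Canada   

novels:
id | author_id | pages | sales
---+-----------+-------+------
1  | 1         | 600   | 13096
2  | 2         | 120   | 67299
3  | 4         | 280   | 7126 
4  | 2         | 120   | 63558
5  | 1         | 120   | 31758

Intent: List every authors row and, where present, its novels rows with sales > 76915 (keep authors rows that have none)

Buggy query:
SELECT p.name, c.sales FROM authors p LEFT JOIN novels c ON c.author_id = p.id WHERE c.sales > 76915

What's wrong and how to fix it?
Bug: Filtering c.sales in WHERE discards the NULL rows produced by LEFT JOIN, turning it into an inner join

Fix: Move the right-table condition into the ON clause so unmatched parents are kept

Corrected query:
SELECT p.name, c.sales FROM authors p LEFT JOIN novels c ON c.author_id = p.id AND c.sales > 76915

Result:
name    | sales
--------+------
Le Guin | NULL 
Borges  | NULL 
Orwell  | NULL 
Austen  | NULL 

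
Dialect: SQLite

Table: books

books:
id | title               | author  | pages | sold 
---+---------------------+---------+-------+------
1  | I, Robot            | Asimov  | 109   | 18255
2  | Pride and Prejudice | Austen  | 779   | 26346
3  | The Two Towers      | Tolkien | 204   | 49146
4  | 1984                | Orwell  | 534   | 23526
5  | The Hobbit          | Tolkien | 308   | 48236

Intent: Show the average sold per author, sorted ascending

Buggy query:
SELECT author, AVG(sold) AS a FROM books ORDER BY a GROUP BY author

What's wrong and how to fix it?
Bug: ORDER BY appears before GROUP BY; SQL clause order requires GROUP BY first

Fix: Reorder: SELECT … FROM … GROUP BY … ORDER BY …

Corrected query:
SELECT author, AVG(sold) AS a FROM books GROUP BY author ORDER BY a

Result:
author  | a    
--------+------
Asimov  | 18255
Orwell  | 23526
Austen  | 26346
Tolkien | 48691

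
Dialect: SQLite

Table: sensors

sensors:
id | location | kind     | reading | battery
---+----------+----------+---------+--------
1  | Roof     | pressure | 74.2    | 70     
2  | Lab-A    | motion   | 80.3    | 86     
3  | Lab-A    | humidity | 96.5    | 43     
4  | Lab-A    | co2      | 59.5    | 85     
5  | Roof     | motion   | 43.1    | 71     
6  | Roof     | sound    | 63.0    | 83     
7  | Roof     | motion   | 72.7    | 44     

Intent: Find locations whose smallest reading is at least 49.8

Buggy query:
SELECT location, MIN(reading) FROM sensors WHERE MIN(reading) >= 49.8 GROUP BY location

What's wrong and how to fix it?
Bug: MIN() in WHERE is a misuse of aggregate

Fix: Use HAVING for the per-group MIN condition

Corrected query:
SELECT location, MIN(reading) FROM sensors GROUP BY location HAVING MIN(reading) >= 49.8

Result:
location | MIN(reading)
---------+-------------
Lab-A    | 59.5        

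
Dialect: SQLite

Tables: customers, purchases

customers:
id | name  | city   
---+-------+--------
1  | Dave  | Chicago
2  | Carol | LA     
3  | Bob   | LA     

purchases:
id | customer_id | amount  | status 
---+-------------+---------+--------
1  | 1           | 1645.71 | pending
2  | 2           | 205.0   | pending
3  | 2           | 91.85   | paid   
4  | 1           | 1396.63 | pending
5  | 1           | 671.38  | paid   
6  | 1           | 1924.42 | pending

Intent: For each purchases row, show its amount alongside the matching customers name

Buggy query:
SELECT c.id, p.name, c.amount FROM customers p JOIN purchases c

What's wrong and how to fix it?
Bug: Missing join condition: each purchases row is matched to all customers rows instead of just its own

Fix: Add ON c.customer_id = p.id to the JOIN

Corrected query:
SELECT c.id, p.name, c.amount FROM customers p JOIN purchases c ON c.customer_id = p.id

Result:
id | name  | amount 
---+-------+--------
1  | Dave  | 1645.71
2  | Carol | 205    
3  | Carol | 91.85  
4  | Dave  | 1396.63
5  | Dave  | 671.38 
6  | Dave  | 1924.42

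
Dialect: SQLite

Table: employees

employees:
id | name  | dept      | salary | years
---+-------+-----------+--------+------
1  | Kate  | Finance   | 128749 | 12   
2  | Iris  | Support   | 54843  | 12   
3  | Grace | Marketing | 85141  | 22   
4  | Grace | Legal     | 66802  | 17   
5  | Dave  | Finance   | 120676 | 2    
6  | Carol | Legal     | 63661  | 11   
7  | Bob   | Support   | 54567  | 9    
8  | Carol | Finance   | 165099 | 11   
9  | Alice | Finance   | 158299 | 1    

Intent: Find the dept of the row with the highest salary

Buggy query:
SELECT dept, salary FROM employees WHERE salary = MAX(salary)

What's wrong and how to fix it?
Bug: MAX(salary) is an aggregate and cannot be used directly in WHERE

Fix: Use a subquery: WHERE salary = (SELECT MAX(salary) FROM employees)

Corrected query:
SELECT dept, salary FROM employees WHERE salary = (SELECT MAX(salary) FROM employees)

Result:
dept    | salary
--------+-------
Finance | 165099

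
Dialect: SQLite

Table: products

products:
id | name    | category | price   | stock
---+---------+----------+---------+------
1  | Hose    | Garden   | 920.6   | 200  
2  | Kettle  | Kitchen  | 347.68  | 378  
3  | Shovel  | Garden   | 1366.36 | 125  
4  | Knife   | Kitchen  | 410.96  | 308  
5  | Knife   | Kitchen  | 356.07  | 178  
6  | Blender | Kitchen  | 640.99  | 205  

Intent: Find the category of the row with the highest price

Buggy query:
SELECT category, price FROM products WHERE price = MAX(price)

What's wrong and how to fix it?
Bug: WHERE is evaluated per row; an aggregate over the whole table isn't defined there

Fix: Wrap MAX in a scalar subquery so WHERE compares against a single value

Corrected query:
SELECT category, price FROM products WHERE price = (SELECT MAX(price) FROM products)

Result:
category | price  
---------+--------
Garden   | 1366.36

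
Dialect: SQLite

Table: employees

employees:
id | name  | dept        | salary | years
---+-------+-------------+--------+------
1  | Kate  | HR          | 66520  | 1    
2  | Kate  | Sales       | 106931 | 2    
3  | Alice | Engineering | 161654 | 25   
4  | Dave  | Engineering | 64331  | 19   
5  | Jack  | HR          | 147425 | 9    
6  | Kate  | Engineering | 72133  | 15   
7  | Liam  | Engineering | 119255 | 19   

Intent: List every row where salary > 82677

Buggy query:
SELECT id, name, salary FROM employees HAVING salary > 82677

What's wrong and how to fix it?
Bug: This is a non-aggregate query (no GROUP BY, no aggregates), so in SQLite the HAVING clause is invalid here; a row-level condition belongs in WHERE

Fix: Use WHERE for row-level filtering

Corrected query:
SELECT id, name, salary FROM employees WHERE salary > 82677

Result:
id | name  | salary
---+-------+-------
2  | Kate  | 106931
3  | Alice | 161654
5  | Jack  | 147425
7  | Liam  | 119255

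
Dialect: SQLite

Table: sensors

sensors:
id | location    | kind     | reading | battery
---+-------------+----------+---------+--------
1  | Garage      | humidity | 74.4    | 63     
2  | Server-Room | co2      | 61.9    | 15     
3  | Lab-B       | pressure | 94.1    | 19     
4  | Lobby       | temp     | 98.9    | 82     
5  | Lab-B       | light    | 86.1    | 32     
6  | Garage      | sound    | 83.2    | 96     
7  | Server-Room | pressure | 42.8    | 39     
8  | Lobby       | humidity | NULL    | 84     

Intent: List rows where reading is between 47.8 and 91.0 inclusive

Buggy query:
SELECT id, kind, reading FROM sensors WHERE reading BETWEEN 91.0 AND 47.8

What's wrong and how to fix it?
Bug: BETWEEN expects the lower bound first; with 91.0 AND 47.8 the range is empty

Fix: Swap the bounds so the smaller value comes first

Corrected query:
SELECT id, kind, reading FROM sensors WHERE reading BETWEEN 47.8 AND 91.0

Result:
id | kind     | reading
---+----------+--------
1  | humidity | 74.4   
2  | co2      | 61.9   
5  | light    | 86.1   
6  | sound    | 83.2   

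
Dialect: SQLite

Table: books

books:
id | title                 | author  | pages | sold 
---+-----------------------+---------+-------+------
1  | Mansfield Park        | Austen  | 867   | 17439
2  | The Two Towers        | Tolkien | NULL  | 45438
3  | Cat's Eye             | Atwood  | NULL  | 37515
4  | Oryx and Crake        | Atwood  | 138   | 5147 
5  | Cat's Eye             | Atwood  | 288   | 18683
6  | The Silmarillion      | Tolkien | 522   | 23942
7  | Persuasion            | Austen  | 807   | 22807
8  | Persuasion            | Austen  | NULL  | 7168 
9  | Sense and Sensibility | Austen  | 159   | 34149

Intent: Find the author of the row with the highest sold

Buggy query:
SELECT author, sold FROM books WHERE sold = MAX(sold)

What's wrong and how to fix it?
Bug: WHERE is evaluated per row; an aggregate over the whole table isn't defined there

Fix: Use a subquery: WHERE sold = (SELECT MAX(sold) FROM books)

Corrected query:
SELECT author, sold FROM books WHERE sold = (SELECT MAX(sold) FROM books)

Result:
author  | sold 
--------+------
Tolkien | 45438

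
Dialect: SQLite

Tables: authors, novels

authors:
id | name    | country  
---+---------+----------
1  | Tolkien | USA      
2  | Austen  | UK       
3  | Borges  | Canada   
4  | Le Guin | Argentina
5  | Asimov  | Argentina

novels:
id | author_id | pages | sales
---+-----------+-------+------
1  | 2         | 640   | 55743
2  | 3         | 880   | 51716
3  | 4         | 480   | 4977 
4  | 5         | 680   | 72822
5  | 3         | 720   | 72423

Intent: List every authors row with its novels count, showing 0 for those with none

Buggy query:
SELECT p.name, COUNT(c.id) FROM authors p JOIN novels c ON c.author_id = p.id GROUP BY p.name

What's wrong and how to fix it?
Bug: An inner join excludes parents with zero children

Fix: Use LEFT JOIN so parents without children still appear (COUNT(c.id) gives 0)

Corrected query:
SELECT p.name, COUNT(c.id) FROM authors p LEFT JOIN novels c ON c.author_id = p.id GROUP BY p.name

Result:
name    | COUNT(c.id)
--------+------------
Asimov  | 1          
Austen  | 1          
Borges  | 2          
Le Guin | 1          
Tolkien | 0          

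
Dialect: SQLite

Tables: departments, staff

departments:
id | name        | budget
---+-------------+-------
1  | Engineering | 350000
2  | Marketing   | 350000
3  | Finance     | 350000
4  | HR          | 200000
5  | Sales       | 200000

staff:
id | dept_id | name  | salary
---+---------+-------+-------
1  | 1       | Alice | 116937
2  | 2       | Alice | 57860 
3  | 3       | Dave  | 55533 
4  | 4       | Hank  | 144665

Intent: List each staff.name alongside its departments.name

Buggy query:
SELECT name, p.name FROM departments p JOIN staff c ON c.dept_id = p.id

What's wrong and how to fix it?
Bug: 'name' exists in both joined tables, so the database can't tell which one is meant

Fix: Qualify the column with its table alias (c.name)

Corrected query:
SELECT c.name, p.name FROM departments p JOIN staff c ON c.dept_id = p.id

Result:
name  | name       
------+------------
Alice | Engineering
Alice | Marketing  
Dave  | Finance    
Hank  | HR         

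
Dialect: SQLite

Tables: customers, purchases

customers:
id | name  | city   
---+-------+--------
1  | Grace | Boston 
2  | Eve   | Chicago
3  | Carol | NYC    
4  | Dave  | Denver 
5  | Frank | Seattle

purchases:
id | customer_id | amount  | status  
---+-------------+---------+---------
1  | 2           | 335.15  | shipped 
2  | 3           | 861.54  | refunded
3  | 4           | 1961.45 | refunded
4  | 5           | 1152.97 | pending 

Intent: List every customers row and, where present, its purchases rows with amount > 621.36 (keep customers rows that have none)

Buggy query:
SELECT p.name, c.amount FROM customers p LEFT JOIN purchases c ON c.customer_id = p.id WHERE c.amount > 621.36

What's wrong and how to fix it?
Bug: Filtering c.amount in WHERE discards the NULL rows produced by LEFT JOIN, turning it into an inner join

Fix: Move the right-table condition into the ON clause so unmatched parents are kept

Corrected query:
SELECT p.name, c.amount FROM customers p LEFT JOIN purchases c ON c.customer_id = p.id AND c.amount > 621.36

Result:
name  | amount 
------+--------
Grace | NULL   
Eve   | NULL   
Carol | 861.54 
Dave  | 1961.45
Frank | 1152.97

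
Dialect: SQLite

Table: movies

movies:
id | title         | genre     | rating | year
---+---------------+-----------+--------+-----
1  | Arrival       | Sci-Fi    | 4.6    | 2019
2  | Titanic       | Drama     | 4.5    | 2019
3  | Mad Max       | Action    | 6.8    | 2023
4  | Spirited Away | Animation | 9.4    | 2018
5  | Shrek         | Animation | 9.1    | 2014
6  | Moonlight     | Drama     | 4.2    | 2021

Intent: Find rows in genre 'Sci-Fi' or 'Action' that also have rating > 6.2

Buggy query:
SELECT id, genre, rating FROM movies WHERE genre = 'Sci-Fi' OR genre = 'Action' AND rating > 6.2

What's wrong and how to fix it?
Bug: AND binds tighter than OR, so this parses as genre = 'Sci-Fi' OR (genre = 'Action' AND rating > 6.2)

Fix: Group the OR with parentheses (or use IN), then AND the threshold

Corrected query:
SELECT id, genre, rating FROM movies WHERE (genre = 'Sci-Fi' OR genre = 'Action') AND rating > 6.2

Result:
id | genre  | rating
---+--------+-------
3  | Action | 6.8   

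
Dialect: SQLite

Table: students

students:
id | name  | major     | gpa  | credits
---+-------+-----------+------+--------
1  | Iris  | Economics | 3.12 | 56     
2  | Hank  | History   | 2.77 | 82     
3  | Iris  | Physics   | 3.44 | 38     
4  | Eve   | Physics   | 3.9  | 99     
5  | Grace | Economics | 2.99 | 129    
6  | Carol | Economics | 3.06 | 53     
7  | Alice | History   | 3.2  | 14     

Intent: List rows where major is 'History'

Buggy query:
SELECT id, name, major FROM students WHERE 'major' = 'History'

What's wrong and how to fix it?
Bug: Single quotes denote string literals in SQL; the column name is being compared as a constant string

Fix: Reference the column as major without single quotes

Corrected query:
SELECT id, name, major FROM students WHERE major = 'History'

Result:
id | name  | major  
---+-------+--------
2  | Hank  | History
7  | Alice | History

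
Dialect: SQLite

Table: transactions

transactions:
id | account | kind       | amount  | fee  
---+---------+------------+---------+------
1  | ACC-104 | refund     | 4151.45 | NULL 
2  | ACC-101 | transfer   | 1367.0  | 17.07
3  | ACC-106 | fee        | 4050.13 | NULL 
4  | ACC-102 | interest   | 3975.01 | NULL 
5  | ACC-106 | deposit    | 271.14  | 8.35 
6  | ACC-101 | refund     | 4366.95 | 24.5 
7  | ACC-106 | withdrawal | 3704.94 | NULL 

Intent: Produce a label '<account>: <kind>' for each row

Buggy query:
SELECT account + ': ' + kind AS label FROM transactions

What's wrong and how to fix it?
Bug: '+' is numeric addition; on text columns SQLite converts them to 0 instead of concatenating

Fix: Replace + with || to concatenate text

Corrected query:
SELECT account || ': ' || kind AS label FROM transactions

Result:
label              
-------------------
ACC-104: refund    
ACC-101: transfer  
ACC-106: fee       
ACC-102: interest  
ACC-106: deposit   
ACC-101: refund    
ACC-106: withdrawal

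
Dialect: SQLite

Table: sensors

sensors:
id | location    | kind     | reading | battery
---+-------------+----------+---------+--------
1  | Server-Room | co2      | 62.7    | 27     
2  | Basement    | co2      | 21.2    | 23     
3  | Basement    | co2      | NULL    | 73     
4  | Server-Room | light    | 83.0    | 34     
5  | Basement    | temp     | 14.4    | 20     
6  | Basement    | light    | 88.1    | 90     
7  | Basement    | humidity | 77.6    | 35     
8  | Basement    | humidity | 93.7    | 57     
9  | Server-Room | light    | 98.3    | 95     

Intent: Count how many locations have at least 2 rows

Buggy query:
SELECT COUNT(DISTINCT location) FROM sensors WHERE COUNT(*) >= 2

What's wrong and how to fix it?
Bug: COUNT(*) cannot appear in WHERE; the per-group count doesn't exist yet

Fix: Group first with HAVING COUNT(*) >= 2, then COUNT the resulting groups

Corrected query:
SELECT COUNT(*) FROM (SELECT location FROM sensors GROUP BY location HAVING COUNT(*) >= 2)

Result:
COUNT(*)
--------
2       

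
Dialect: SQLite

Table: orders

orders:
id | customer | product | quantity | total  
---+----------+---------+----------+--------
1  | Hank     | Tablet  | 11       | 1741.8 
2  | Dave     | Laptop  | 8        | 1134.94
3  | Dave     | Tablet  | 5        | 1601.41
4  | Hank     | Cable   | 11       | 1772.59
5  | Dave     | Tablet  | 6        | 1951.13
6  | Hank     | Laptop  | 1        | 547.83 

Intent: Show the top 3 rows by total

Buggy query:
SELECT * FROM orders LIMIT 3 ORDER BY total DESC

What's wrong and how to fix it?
Bug: LIMIT must come after ORDER BY

Fix: Swap the clauses: ORDER BY first, then LIMIT

Corrected query:
SELECT * FROM orders ORDER BY total DESC LIMIT 3

Result:
id | customer | product | quantity | total  
---+----------+---------+----------+--------
5  | Dave     | Tablet  | 6        | 1951.13
4  | Hank     | Cable   | 11       | 1772.59
1  | Hank     | Tablet  | 11       | 1741.8 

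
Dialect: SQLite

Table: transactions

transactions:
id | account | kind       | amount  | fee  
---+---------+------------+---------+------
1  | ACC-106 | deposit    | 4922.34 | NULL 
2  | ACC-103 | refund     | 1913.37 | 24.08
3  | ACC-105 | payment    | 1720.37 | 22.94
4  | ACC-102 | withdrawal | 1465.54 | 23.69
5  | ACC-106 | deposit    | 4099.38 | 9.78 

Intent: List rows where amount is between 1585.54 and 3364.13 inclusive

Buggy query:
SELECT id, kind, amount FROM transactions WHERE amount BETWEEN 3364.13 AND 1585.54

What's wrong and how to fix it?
Bug: The bounds are reversed; BETWEEN a AND b requires a <= b to match anything

Fix: Write BETWEEN 1585.54 AND 3364.13

Corrected query:
SELECT id, kind, amount FROM transactions WHERE amount BETWEEN 1585.54 AND 3364.13

Result:
id | kind    | amount 
---+---------+--------
2  | refund  | 1913.37
3  | payment | 1720.37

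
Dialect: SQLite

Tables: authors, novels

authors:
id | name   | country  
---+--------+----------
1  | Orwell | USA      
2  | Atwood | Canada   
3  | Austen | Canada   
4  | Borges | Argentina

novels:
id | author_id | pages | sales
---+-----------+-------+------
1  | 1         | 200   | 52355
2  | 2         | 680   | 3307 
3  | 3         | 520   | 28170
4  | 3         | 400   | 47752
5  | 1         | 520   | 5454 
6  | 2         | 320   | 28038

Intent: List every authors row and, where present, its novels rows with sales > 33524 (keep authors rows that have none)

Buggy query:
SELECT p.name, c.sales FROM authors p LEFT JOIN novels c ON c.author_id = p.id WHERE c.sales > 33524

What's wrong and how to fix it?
Bug: Filtering c.sales in WHERE discards the NULL rows produced by LEFT JOIN, turning it into an inner join

Fix: Put 'c.sales > 33524' in the JOIN's ON clause instead of WHERE

Corrected query:
SELECT p.name, c.sales FROM authors p LEFT JOIN novels c ON c.author_id = p.id AND c.sales > 33524

Result:
name   | sales
-------+------
Orwell | 52355
Atwood | NULL 
Austen | 47752
Borges | NULL 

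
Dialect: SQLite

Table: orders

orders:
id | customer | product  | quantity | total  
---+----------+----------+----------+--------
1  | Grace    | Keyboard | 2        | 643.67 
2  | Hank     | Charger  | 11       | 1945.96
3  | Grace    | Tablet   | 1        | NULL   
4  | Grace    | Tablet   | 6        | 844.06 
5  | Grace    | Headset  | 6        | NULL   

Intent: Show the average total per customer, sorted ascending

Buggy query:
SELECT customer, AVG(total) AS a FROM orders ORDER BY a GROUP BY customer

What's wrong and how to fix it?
Bug: ORDER BY appears before GROUP BY; SQL clause order requires GROUP BY first

Fix: Move ORDER BY to the end, after GROUP BY

Corrected query:
SELECT customer, AVG(total) AS a FROM orders GROUP BY customer ORDER BY a

Result:
customer | a      
---------+--------
Grace    | 743.865
Hank     | 1945.96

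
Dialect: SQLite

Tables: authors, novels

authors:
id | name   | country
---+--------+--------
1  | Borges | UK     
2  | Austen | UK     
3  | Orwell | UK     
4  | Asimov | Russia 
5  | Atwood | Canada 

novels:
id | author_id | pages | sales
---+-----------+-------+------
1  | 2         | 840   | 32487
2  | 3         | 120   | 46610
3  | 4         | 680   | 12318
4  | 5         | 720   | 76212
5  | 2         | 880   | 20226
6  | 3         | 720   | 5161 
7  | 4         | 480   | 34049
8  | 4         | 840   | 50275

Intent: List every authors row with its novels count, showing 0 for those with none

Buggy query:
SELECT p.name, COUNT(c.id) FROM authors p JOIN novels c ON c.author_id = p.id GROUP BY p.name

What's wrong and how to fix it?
Bug: INNER JOIN drops authors rows that have no matching novels rows

Fix: Use LEFT JOIN so parents without children still appear (COUNT(c.id) gives 0)

Corrected query:
SELECT p.name, COUNT(c.id) FROM authors p LEFT JOIN novels c ON c.author_id = p.id GROUP BY p.name

Result:
name   | COUNT(c.id)
-------+------------
Asimov | 3          
Atwood | 1          
Austen | 2          
Borges | 0          
Orwell | 2          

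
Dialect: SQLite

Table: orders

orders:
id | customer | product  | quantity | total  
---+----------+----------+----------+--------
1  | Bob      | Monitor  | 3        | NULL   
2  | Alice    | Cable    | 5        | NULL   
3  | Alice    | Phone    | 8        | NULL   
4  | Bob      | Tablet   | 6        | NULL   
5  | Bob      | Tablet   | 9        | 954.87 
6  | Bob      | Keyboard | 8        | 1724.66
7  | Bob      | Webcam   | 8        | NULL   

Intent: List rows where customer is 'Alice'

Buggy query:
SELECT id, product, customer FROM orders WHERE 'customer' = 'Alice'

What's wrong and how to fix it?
Bug: Single quotes denote string literals in SQL; the column name is being compared as a constant string

Fix: Reference the column as customer without single quotes

Corrected query:
SELECT id, product, customer FROM orders WHERE customer = 'Alice'

Result:
id | product | customer
---+---------+---------
2  | Cable   | Alice   
3  | Phone   | Alice   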